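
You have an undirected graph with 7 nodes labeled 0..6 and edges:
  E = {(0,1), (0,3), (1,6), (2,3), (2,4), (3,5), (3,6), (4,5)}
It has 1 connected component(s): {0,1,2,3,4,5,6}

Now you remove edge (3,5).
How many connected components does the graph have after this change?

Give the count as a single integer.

Answer: 1

Derivation:
Initial component count: 1
Remove (3,5): not a bridge. Count unchanged: 1.
  After removal, components: {0,1,2,3,4,5,6}
New component count: 1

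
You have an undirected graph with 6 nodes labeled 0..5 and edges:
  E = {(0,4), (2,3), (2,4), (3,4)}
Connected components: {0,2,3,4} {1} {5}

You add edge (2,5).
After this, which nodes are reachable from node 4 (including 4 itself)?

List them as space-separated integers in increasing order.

Answer: 0 2 3 4 5

Derivation:
Before: nodes reachable from 4: {0,2,3,4}
Adding (2,5): merges 4's component with another. Reachability grows.
After: nodes reachable from 4: {0,2,3,4,5}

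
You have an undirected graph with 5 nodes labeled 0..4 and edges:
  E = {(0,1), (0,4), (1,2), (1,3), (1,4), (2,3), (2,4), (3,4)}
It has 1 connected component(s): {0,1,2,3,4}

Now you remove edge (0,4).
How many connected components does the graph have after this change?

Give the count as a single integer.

Answer: 1

Derivation:
Initial component count: 1
Remove (0,4): not a bridge. Count unchanged: 1.
  After removal, components: {0,1,2,3,4}
New component count: 1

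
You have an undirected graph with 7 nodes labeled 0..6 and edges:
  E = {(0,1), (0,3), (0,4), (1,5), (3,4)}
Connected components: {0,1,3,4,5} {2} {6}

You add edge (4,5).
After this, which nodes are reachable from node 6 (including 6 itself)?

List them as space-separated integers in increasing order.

Before: nodes reachable from 6: {6}
Adding (4,5): both endpoints already in same component. Reachability from 6 unchanged.
After: nodes reachable from 6: {6}

Answer: 6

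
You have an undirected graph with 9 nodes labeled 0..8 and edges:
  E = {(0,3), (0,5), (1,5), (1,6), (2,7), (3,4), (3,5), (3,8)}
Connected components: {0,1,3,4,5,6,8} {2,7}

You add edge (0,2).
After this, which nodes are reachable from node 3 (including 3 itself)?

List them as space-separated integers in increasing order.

Answer: 0 1 2 3 4 5 6 7 8

Derivation:
Before: nodes reachable from 3: {0,1,3,4,5,6,8}
Adding (0,2): merges 3's component with another. Reachability grows.
After: nodes reachable from 3: {0,1,2,3,4,5,6,7,8}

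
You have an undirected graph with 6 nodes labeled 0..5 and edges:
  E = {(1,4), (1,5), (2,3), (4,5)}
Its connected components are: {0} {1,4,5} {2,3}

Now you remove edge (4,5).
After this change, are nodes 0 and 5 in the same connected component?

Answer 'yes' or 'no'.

Answer: no

Derivation:
Initial components: {0} {1,4,5} {2,3}
Removing edge (4,5): not a bridge — component count unchanged at 3.
New components: {0} {1,4,5} {2,3}
Are 0 and 5 in the same component? no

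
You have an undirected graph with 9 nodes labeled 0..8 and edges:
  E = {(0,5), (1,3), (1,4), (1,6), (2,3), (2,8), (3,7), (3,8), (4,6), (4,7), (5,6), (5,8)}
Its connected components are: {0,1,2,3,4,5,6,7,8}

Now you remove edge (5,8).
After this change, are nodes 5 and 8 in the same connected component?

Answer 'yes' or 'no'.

Initial components: {0,1,2,3,4,5,6,7,8}
Removing edge (5,8): not a bridge — component count unchanged at 1.
New components: {0,1,2,3,4,5,6,7,8}
Are 5 and 8 in the same component? yes

Answer: yes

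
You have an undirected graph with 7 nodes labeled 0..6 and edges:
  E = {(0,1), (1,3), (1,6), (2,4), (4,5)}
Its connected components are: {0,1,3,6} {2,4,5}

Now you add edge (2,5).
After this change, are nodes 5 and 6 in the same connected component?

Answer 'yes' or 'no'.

Answer: no

Derivation:
Initial components: {0,1,3,6} {2,4,5}
Adding edge (2,5): both already in same component {2,4,5}. No change.
New components: {0,1,3,6} {2,4,5}
Are 5 and 6 in the same component? no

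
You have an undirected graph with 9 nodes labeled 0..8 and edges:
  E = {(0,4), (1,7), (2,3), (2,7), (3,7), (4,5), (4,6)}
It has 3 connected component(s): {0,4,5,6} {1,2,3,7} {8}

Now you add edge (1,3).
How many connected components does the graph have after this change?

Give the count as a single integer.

Answer: 3

Derivation:
Initial component count: 3
Add (1,3): endpoints already in same component. Count unchanged: 3.
New component count: 3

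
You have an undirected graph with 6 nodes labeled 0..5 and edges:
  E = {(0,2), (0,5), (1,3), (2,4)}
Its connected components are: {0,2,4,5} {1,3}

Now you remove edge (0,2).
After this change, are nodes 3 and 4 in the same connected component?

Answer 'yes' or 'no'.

Answer: no

Derivation:
Initial components: {0,2,4,5} {1,3}
Removing edge (0,2): it was a bridge — component count 2 -> 3.
New components: {0,5} {1,3} {2,4}
Are 3 and 4 in the same component? no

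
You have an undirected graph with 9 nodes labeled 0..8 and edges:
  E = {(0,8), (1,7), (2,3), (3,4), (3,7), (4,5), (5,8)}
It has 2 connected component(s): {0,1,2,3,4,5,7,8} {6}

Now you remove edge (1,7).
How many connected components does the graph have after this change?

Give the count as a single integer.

Answer: 3

Derivation:
Initial component count: 2
Remove (1,7): it was a bridge. Count increases: 2 -> 3.
  After removal, components: {0,2,3,4,5,7,8} {1} {6}
New component count: 3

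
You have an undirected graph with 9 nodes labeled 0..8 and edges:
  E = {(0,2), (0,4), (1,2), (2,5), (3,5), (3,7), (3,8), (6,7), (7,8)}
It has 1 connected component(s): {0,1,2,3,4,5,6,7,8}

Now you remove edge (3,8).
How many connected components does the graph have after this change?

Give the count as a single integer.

Initial component count: 1
Remove (3,8): not a bridge. Count unchanged: 1.
  After removal, components: {0,1,2,3,4,5,6,7,8}
New component count: 1

Answer: 1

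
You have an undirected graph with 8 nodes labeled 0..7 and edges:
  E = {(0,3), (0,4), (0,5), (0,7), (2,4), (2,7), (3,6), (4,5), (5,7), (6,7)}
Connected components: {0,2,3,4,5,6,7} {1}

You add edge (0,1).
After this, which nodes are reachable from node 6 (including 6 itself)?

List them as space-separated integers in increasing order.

Answer: 0 1 2 3 4 5 6 7

Derivation:
Before: nodes reachable from 6: {0,2,3,4,5,6,7}
Adding (0,1): merges 6's component with another. Reachability grows.
After: nodes reachable from 6: {0,1,2,3,4,5,6,7}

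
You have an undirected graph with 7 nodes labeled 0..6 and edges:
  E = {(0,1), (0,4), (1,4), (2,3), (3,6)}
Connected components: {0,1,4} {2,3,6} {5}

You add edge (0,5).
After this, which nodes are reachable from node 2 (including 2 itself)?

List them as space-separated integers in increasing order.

Before: nodes reachable from 2: {2,3,6}
Adding (0,5): merges two components, but neither contains 2. Reachability from 2 unchanged.
After: nodes reachable from 2: {2,3,6}

Answer: 2 3 6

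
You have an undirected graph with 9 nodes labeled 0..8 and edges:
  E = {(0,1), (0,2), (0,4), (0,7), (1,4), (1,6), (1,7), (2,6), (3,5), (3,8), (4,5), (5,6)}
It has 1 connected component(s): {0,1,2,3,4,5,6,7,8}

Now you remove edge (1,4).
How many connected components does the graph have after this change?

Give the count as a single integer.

Initial component count: 1
Remove (1,4): not a bridge. Count unchanged: 1.
  After removal, components: {0,1,2,3,4,5,6,7,8}
New component count: 1

Answer: 1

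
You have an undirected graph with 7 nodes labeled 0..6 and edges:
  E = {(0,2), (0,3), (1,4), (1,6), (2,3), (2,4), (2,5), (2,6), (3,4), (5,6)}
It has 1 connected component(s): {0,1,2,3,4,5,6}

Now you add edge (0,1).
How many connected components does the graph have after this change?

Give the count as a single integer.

Answer: 1

Derivation:
Initial component count: 1
Add (0,1): endpoints already in same component. Count unchanged: 1.
New component count: 1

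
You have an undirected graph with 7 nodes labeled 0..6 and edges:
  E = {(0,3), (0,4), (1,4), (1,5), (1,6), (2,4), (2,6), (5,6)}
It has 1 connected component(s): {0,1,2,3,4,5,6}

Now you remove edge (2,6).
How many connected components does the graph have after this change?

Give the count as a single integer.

Initial component count: 1
Remove (2,6): not a bridge. Count unchanged: 1.
  After removal, components: {0,1,2,3,4,5,6}
New component count: 1

Answer: 1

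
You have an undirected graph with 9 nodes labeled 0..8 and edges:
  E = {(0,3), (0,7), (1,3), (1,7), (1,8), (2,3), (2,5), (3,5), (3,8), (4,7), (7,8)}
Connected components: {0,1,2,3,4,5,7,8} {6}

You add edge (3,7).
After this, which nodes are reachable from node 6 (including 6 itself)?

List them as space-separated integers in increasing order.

Answer: 6

Derivation:
Before: nodes reachable from 6: {6}
Adding (3,7): both endpoints already in same component. Reachability from 6 unchanged.
After: nodes reachable from 6: {6}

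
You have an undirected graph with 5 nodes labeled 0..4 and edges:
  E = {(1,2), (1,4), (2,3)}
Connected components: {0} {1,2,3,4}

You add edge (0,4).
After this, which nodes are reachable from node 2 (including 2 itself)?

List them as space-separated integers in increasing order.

Before: nodes reachable from 2: {1,2,3,4}
Adding (0,4): merges 2's component with another. Reachability grows.
After: nodes reachable from 2: {0,1,2,3,4}

Answer: 0 1 2 3 4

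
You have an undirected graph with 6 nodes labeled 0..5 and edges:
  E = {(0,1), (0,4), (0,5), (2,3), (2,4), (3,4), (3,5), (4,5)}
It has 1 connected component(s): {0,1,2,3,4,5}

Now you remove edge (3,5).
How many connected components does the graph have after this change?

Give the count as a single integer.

Initial component count: 1
Remove (3,5): not a bridge. Count unchanged: 1.
  After removal, components: {0,1,2,3,4,5}
New component count: 1

Answer: 1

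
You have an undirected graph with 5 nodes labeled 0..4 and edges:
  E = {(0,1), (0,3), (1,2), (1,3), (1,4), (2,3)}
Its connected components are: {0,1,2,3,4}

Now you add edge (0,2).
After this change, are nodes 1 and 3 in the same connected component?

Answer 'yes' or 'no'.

Answer: yes

Derivation:
Initial components: {0,1,2,3,4}
Adding edge (0,2): both already in same component {0,1,2,3,4}. No change.
New components: {0,1,2,3,4}
Are 1 and 3 in the same component? yes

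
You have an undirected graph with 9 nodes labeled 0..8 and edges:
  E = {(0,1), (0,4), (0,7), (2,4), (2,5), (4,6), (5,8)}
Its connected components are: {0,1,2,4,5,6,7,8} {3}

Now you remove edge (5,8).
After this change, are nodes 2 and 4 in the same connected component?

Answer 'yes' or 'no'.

Initial components: {0,1,2,4,5,6,7,8} {3}
Removing edge (5,8): it was a bridge — component count 2 -> 3.
New components: {0,1,2,4,5,6,7} {3} {8}
Are 2 and 4 in the same component? yes

Answer: yes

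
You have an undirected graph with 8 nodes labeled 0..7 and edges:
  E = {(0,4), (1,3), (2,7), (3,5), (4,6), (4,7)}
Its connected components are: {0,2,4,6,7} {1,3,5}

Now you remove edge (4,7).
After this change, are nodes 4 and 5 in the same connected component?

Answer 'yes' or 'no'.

Answer: no

Derivation:
Initial components: {0,2,4,6,7} {1,3,5}
Removing edge (4,7): it was a bridge — component count 2 -> 3.
New components: {0,4,6} {1,3,5} {2,7}
Are 4 and 5 in the same component? no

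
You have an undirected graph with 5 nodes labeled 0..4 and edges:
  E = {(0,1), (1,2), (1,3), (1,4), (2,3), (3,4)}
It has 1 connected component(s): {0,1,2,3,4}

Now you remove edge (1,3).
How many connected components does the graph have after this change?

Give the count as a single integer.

Initial component count: 1
Remove (1,3): not a bridge. Count unchanged: 1.
  After removal, components: {0,1,2,3,4}
New component count: 1

Answer: 1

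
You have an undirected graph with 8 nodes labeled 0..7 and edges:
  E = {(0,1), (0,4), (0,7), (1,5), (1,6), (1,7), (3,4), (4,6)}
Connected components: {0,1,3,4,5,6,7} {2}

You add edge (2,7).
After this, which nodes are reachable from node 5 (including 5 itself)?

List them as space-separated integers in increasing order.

Answer: 0 1 2 3 4 5 6 7

Derivation:
Before: nodes reachable from 5: {0,1,3,4,5,6,7}
Adding (2,7): merges 5's component with another. Reachability grows.
After: nodes reachable from 5: {0,1,2,3,4,5,6,7}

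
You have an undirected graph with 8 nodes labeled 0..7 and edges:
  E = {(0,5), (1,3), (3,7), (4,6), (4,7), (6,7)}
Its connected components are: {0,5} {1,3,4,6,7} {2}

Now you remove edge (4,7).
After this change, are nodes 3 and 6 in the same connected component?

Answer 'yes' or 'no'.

Answer: yes

Derivation:
Initial components: {0,5} {1,3,4,6,7} {2}
Removing edge (4,7): not a bridge — component count unchanged at 3.
New components: {0,5} {1,3,4,6,7} {2}
Are 3 and 6 in the same component? yes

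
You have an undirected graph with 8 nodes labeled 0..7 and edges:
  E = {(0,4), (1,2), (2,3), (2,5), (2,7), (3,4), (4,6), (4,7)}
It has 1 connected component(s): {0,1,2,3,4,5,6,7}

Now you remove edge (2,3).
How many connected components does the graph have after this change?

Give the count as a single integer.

Answer: 1

Derivation:
Initial component count: 1
Remove (2,3): not a bridge. Count unchanged: 1.
  After removal, components: {0,1,2,3,4,5,6,7}
New component count: 1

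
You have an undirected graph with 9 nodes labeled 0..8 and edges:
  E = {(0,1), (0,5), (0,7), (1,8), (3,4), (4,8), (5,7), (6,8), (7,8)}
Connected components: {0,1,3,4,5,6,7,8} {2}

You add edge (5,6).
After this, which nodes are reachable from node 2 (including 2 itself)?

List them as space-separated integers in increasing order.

Answer: 2

Derivation:
Before: nodes reachable from 2: {2}
Adding (5,6): both endpoints already in same component. Reachability from 2 unchanged.
After: nodes reachable from 2: {2}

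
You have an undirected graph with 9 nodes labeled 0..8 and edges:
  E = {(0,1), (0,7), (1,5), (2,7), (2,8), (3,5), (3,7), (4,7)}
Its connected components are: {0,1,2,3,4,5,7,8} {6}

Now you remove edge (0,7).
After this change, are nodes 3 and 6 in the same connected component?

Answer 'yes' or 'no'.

Answer: no

Derivation:
Initial components: {0,1,2,3,4,5,7,8} {6}
Removing edge (0,7): not a bridge — component count unchanged at 2.
New components: {0,1,2,3,4,5,7,8} {6}
Are 3 and 6 in the same component? no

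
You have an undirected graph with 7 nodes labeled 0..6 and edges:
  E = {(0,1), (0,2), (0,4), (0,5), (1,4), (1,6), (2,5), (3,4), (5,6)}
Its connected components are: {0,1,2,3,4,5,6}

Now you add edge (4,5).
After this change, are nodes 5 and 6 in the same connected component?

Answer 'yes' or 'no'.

Initial components: {0,1,2,3,4,5,6}
Adding edge (4,5): both already in same component {0,1,2,3,4,5,6}. No change.
New components: {0,1,2,3,4,5,6}
Are 5 and 6 in the same component? yes

Answer: yes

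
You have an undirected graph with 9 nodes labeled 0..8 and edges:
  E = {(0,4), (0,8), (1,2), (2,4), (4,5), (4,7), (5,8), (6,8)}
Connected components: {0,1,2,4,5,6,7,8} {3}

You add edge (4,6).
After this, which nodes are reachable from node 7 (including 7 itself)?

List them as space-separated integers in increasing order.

Before: nodes reachable from 7: {0,1,2,4,5,6,7,8}
Adding (4,6): both endpoints already in same component. Reachability from 7 unchanged.
After: nodes reachable from 7: {0,1,2,4,5,6,7,8}

Answer: 0 1 2 4 5 6 7 8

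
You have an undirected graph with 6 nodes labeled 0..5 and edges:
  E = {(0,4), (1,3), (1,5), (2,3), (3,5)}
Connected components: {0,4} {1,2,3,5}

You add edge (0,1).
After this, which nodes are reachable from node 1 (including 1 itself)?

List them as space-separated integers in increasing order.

Before: nodes reachable from 1: {1,2,3,5}
Adding (0,1): merges 1's component with another. Reachability grows.
After: nodes reachable from 1: {0,1,2,3,4,5}

Answer: 0 1 2 3 4 5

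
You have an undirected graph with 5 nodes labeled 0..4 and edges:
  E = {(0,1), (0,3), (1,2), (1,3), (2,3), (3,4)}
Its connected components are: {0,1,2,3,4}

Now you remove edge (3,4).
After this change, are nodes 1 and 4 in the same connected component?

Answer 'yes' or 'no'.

Initial components: {0,1,2,3,4}
Removing edge (3,4): it was a bridge — component count 1 -> 2.
New components: {0,1,2,3} {4}
Are 1 and 4 in the same component? no

Answer: no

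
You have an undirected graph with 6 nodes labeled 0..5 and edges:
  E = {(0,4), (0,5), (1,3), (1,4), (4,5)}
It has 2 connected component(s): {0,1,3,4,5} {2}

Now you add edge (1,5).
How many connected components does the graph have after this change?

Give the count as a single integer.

Answer: 2

Derivation:
Initial component count: 2
Add (1,5): endpoints already in same component. Count unchanged: 2.
New component count: 2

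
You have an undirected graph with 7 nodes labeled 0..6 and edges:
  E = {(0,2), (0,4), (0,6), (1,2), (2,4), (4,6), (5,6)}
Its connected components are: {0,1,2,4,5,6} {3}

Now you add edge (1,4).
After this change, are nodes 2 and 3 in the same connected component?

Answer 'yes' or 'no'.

Answer: no

Derivation:
Initial components: {0,1,2,4,5,6} {3}
Adding edge (1,4): both already in same component {0,1,2,4,5,6}. No change.
New components: {0,1,2,4,5,6} {3}
Are 2 and 3 in the same component? no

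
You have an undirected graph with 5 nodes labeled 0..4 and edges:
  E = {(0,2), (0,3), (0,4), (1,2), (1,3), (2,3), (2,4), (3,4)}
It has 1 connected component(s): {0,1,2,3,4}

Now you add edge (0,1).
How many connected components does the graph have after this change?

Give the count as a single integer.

Answer: 1

Derivation:
Initial component count: 1
Add (0,1): endpoints already in same component. Count unchanged: 1.
New component count: 1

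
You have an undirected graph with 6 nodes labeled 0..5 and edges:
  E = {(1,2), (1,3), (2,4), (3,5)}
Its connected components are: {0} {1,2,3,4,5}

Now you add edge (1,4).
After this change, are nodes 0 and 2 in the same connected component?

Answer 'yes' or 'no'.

Answer: no

Derivation:
Initial components: {0} {1,2,3,4,5}
Adding edge (1,4): both already in same component {1,2,3,4,5}. No change.
New components: {0} {1,2,3,4,5}
Are 0 and 2 in the same component? no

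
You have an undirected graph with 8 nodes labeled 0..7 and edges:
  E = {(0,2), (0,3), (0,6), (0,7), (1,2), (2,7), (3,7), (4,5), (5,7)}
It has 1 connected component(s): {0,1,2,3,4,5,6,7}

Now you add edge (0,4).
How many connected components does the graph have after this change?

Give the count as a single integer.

Answer: 1

Derivation:
Initial component count: 1
Add (0,4): endpoints already in same component. Count unchanged: 1.
New component count: 1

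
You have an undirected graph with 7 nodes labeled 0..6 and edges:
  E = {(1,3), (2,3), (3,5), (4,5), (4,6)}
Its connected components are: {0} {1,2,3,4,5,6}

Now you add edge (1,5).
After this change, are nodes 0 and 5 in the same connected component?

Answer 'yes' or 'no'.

Initial components: {0} {1,2,3,4,5,6}
Adding edge (1,5): both already in same component {1,2,3,4,5,6}. No change.
New components: {0} {1,2,3,4,5,6}
Are 0 and 5 in the same component? no

Answer: no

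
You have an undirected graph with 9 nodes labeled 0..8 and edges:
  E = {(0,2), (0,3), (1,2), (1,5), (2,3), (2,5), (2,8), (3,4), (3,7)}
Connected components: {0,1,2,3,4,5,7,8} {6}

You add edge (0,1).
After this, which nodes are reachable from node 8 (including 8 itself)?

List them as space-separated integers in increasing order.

Answer: 0 1 2 3 4 5 7 8

Derivation:
Before: nodes reachable from 8: {0,1,2,3,4,5,7,8}
Adding (0,1): both endpoints already in same component. Reachability from 8 unchanged.
After: nodes reachable from 8: {0,1,2,3,4,5,7,8}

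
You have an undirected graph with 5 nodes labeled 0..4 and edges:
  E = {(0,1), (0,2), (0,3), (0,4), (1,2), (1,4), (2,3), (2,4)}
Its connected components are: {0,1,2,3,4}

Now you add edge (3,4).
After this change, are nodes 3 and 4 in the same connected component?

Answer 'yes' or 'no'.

Initial components: {0,1,2,3,4}
Adding edge (3,4): both already in same component {0,1,2,3,4}. No change.
New components: {0,1,2,3,4}
Are 3 and 4 in the same component? yes

Answer: yes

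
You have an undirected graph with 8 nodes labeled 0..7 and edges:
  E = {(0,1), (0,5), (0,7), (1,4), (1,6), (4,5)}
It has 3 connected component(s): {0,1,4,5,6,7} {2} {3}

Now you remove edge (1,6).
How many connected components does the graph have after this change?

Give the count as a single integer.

Answer: 4

Derivation:
Initial component count: 3
Remove (1,6): it was a bridge. Count increases: 3 -> 4.
  After removal, components: {0,1,4,5,7} {2} {3} {6}
New component count: 4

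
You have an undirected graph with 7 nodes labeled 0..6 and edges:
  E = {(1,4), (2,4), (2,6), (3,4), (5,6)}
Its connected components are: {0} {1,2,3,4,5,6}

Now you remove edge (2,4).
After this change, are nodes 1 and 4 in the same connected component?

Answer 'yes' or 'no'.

Answer: yes

Derivation:
Initial components: {0} {1,2,3,4,5,6}
Removing edge (2,4): it was a bridge — component count 2 -> 3.
New components: {0} {1,3,4} {2,5,6}
Are 1 and 4 in the same component? yes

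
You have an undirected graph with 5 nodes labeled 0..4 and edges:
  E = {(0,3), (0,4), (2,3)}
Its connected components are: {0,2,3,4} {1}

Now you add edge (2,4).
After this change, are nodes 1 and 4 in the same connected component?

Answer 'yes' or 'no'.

Answer: no

Derivation:
Initial components: {0,2,3,4} {1}
Adding edge (2,4): both already in same component {0,2,3,4}. No change.
New components: {0,2,3,4} {1}
Are 1 and 4 in the same component? no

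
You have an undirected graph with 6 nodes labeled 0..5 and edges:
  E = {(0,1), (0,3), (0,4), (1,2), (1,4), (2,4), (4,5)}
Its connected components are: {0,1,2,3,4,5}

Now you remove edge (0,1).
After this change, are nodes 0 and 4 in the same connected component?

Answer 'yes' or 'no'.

Initial components: {0,1,2,3,4,5}
Removing edge (0,1): not a bridge — component count unchanged at 1.
New components: {0,1,2,3,4,5}
Are 0 and 4 in the same component? yes

Answer: yes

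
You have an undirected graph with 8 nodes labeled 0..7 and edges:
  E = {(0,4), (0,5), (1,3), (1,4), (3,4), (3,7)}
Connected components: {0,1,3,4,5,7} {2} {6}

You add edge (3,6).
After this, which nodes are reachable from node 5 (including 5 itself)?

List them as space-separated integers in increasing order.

Before: nodes reachable from 5: {0,1,3,4,5,7}
Adding (3,6): merges 5's component with another. Reachability grows.
After: nodes reachable from 5: {0,1,3,4,5,6,7}

Answer: 0 1 3 4 5 6 7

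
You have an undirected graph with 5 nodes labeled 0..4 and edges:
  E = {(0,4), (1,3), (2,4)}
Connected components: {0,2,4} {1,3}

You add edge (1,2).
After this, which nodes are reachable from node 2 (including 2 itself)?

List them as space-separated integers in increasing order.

Before: nodes reachable from 2: {0,2,4}
Adding (1,2): merges 2's component with another. Reachability grows.
After: nodes reachable from 2: {0,1,2,3,4}

Answer: 0 1 2 3 4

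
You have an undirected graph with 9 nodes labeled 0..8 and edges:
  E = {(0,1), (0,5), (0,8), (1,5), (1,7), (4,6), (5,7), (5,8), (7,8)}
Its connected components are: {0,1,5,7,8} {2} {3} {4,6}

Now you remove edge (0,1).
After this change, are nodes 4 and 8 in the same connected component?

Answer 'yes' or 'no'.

Initial components: {0,1,5,7,8} {2} {3} {4,6}
Removing edge (0,1): not a bridge — component count unchanged at 4.
New components: {0,1,5,7,8} {2} {3} {4,6}
Are 4 and 8 in the same component? no

Answer: no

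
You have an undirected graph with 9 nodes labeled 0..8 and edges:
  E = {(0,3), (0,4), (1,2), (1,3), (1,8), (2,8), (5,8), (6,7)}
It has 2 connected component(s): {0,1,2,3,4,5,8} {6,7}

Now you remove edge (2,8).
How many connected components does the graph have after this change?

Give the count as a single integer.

Initial component count: 2
Remove (2,8): not a bridge. Count unchanged: 2.
  After removal, components: {0,1,2,3,4,5,8} {6,7}
New component count: 2

Answer: 2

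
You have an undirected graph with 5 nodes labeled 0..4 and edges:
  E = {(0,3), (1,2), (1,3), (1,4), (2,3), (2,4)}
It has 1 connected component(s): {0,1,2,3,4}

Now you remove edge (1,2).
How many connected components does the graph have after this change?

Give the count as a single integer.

Answer: 1

Derivation:
Initial component count: 1
Remove (1,2): not a bridge. Count unchanged: 1.
  After removal, components: {0,1,2,3,4}
New component count: 1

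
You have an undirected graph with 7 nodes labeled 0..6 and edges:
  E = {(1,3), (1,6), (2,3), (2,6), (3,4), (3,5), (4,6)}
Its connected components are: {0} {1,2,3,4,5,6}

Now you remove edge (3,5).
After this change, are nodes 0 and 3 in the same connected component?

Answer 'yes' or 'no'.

Initial components: {0} {1,2,3,4,5,6}
Removing edge (3,5): it was a bridge — component count 2 -> 3.
New components: {0} {1,2,3,4,6} {5}
Are 0 and 3 in the same component? no

Answer: no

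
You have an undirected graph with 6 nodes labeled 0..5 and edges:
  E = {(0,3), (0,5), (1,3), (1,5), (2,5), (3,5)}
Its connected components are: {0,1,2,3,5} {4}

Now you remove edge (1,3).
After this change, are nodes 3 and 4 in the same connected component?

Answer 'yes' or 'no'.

Initial components: {0,1,2,3,5} {4}
Removing edge (1,3): not a bridge — component count unchanged at 2.
New components: {0,1,2,3,5} {4}
Are 3 and 4 in the same component? no

Answer: no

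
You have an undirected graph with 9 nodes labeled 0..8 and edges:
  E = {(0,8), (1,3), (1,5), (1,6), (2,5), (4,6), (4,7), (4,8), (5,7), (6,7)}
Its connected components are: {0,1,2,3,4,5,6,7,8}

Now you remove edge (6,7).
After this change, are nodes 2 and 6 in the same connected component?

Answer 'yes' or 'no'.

Initial components: {0,1,2,3,4,5,6,7,8}
Removing edge (6,7): not a bridge — component count unchanged at 1.
New components: {0,1,2,3,4,5,6,7,8}
Are 2 and 6 in the same component? yes

Answer: yes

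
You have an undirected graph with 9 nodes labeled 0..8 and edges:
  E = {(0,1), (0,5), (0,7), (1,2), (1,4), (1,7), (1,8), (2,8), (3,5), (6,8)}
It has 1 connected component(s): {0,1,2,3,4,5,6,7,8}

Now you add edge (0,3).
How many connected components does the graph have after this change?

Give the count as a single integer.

Initial component count: 1
Add (0,3): endpoints already in same component. Count unchanged: 1.
New component count: 1

Answer: 1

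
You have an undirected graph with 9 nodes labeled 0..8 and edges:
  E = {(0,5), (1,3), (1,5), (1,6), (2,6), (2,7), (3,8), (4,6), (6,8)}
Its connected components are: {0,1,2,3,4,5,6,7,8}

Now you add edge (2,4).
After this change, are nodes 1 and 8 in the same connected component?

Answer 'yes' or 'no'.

Answer: yes

Derivation:
Initial components: {0,1,2,3,4,5,6,7,8}
Adding edge (2,4): both already in same component {0,1,2,3,4,5,6,7,8}. No change.
New components: {0,1,2,3,4,5,6,7,8}
Are 1 and 8 in the same component? yes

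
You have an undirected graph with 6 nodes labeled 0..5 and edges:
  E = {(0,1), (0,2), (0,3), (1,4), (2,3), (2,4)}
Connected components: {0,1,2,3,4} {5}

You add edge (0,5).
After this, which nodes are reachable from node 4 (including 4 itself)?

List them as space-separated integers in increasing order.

Answer: 0 1 2 3 4 5

Derivation:
Before: nodes reachable from 4: {0,1,2,3,4}
Adding (0,5): merges 4's component with another. Reachability grows.
After: nodes reachable from 4: {0,1,2,3,4,5}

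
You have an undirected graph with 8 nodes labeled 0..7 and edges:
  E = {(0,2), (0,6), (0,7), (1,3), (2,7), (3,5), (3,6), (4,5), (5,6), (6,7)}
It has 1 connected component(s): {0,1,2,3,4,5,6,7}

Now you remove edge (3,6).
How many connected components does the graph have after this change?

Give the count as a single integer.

Answer: 1

Derivation:
Initial component count: 1
Remove (3,6): not a bridge. Count unchanged: 1.
  After removal, components: {0,1,2,3,4,5,6,7}
New component count: 1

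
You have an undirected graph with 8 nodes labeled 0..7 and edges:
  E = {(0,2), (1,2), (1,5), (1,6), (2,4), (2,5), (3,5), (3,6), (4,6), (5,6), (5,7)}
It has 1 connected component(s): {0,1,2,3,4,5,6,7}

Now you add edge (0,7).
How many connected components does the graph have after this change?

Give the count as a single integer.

Initial component count: 1
Add (0,7): endpoints already in same component. Count unchanged: 1.
New component count: 1

Answer: 1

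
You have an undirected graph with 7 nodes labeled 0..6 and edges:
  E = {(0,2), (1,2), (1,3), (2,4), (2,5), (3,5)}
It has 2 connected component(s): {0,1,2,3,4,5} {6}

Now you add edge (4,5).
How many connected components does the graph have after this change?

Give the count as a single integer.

Answer: 2

Derivation:
Initial component count: 2
Add (4,5): endpoints already in same component. Count unchanged: 2.
New component count: 2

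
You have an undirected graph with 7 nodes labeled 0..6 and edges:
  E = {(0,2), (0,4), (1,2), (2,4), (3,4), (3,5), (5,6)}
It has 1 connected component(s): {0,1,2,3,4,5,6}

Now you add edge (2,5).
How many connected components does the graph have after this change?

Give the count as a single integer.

Initial component count: 1
Add (2,5): endpoints already in same component. Count unchanged: 1.
New component count: 1

Answer: 1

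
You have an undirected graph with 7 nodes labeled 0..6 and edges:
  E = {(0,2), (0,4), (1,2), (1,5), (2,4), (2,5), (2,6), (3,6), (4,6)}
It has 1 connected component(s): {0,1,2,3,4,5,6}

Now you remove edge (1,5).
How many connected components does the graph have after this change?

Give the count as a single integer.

Answer: 1

Derivation:
Initial component count: 1
Remove (1,5): not a bridge. Count unchanged: 1.
  After removal, components: {0,1,2,3,4,5,6}
New component count: 1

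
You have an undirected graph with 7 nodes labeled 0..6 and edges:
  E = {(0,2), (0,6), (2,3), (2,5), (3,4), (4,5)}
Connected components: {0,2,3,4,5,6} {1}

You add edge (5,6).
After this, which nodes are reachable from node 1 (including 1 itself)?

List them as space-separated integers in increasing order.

Before: nodes reachable from 1: {1}
Adding (5,6): both endpoints already in same component. Reachability from 1 unchanged.
After: nodes reachable from 1: {1}

Answer: 1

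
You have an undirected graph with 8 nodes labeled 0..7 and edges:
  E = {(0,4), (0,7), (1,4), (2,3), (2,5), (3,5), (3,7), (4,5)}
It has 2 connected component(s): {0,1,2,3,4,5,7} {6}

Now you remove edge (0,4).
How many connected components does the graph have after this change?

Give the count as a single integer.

Initial component count: 2
Remove (0,4): not a bridge. Count unchanged: 2.
  After removal, components: {0,1,2,3,4,5,7} {6}
New component count: 2

Answer: 2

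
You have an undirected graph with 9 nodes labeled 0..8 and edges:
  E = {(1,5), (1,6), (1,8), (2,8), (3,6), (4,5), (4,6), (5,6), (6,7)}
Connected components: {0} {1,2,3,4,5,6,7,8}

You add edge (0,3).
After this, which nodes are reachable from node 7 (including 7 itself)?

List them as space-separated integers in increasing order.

Answer: 0 1 2 3 4 5 6 7 8

Derivation:
Before: nodes reachable from 7: {1,2,3,4,5,6,7,8}
Adding (0,3): merges 7's component with another. Reachability grows.
After: nodes reachable from 7: {0,1,2,3,4,5,6,7,8}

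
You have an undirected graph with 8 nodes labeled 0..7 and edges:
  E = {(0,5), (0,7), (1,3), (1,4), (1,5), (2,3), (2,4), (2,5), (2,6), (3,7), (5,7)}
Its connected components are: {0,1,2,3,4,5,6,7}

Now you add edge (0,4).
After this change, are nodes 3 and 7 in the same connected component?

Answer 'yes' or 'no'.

Answer: yes

Derivation:
Initial components: {0,1,2,3,4,5,6,7}
Adding edge (0,4): both already in same component {0,1,2,3,4,5,6,7}. No change.
New components: {0,1,2,3,4,5,6,7}
Are 3 and 7 in the same component? yes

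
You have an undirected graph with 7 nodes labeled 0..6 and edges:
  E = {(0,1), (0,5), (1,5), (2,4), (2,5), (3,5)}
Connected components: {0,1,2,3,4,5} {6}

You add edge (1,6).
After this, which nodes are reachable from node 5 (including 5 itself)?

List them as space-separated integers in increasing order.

Answer: 0 1 2 3 4 5 6

Derivation:
Before: nodes reachable from 5: {0,1,2,3,4,5}
Adding (1,6): merges 5's component with another. Reachability grows.
After: nodes reachable from 5: {0,1,2,3,4,5,6}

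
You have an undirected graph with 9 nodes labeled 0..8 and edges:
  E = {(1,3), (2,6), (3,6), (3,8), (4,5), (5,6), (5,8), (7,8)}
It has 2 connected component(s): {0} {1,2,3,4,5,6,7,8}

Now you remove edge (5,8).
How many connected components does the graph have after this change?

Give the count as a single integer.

Answer: 2

Derivation:
Initial component count: 2
Remove (5,8): not a bridge. Count unchanged: 2.
  After removal, components: {0} {1,2,3,4,5,6,7,8}
New component count: 2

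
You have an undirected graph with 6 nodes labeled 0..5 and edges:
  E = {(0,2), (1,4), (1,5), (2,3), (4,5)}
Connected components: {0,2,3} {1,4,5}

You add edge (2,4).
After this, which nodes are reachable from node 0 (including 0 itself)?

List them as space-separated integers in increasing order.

Answer: 0 1 2 3 4 5

Derivation:
Before: nodes reachable from 0: {0,2,3}
Adding (2,4): merges 0's component with another. Reachability grows.
After: nodes reachable from 0: {0,1,2,3,4,5}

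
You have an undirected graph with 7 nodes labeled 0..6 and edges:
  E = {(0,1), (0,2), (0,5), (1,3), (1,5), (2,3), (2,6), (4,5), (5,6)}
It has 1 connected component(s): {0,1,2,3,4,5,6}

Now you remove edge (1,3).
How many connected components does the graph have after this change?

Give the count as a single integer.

Answer: 1

Derivation:
Initial component count: 1
Remove (1,3): not a bridge. Count unchanged: 1.
  After removal, components: {0,1,2,3,4,5,6}
New component count: 1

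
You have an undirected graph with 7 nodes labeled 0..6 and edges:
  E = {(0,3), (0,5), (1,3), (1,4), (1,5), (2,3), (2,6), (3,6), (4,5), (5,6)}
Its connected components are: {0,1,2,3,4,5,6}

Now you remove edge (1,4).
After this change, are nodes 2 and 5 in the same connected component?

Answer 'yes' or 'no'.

Initial components: {0,1,2,3,4,5,6}
Removing edge (1,4): not a bridge — component count unchanged at 1.
New components: {0,1,2,3,4,5,6}
Are 2 and 5 in the same component? yes

Answer: yes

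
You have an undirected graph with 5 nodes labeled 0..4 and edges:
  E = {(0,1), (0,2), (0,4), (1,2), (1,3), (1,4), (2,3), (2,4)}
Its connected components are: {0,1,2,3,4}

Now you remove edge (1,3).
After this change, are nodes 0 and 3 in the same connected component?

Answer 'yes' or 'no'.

Answer: yes

Derivation:
Initial components: {0,1,2,3,4}
Removing edge (1,3): not a bridge — component count unchanged at 1.
New components: {0,1,2,3,4}
Are 0 and 3 in the same component? yes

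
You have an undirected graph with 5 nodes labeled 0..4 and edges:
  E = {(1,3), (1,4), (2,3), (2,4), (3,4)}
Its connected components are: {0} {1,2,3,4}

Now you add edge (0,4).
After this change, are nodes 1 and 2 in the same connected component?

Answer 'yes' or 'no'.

Initial components: {0} {1,2,3,4}
Adding edge (0,4): merges {0} and {1,2,3,4}.
New components: {0,1,2,3,4}
Are 1 and 2 in the same component? yes

Answer: yes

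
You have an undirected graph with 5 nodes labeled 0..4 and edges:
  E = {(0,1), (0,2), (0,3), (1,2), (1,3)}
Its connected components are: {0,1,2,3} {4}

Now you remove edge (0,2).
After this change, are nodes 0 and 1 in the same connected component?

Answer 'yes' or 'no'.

Initial components: {0,1,2,3} {4}
Removing edge (0,2): not a bridge — component count unchanged at 2.
New components: {0,1,2,3} {4}
Are 0 and 1 in the same component? yes

Answer: yes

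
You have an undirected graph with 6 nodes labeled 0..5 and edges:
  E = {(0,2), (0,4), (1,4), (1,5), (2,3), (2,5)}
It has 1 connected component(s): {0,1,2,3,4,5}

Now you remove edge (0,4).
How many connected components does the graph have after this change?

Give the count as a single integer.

Initial component count: 1
Remove (0,4): not a bridge. Count unchanged: 1.
  After removal, components: {0,1,2,3,4,5}
New component count: 1

Answer: 1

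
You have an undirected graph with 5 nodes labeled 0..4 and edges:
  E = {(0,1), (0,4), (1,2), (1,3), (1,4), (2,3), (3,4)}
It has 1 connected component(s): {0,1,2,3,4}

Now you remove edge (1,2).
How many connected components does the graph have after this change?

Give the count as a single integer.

Initial component count: 1
Remove (1,2): not a bridge. Count unchanged: 1.
  After removal, components: {0,1,2,3,4}
New component count: 1

Answer: 1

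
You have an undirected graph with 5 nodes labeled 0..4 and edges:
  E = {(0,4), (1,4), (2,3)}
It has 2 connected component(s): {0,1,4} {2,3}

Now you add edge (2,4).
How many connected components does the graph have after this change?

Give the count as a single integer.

Answer: 1

Derivation:
Initial component count: 2
Add (2,4): merges two components. Count decreases: 2 -> 1.
New component count: 1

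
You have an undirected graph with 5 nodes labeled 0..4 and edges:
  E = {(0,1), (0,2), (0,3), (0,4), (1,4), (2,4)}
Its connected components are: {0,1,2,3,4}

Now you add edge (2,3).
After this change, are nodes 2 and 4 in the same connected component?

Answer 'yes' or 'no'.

Answer: yes

Derivation:
Initial components: {0,1,2,3,4}
Adding edge (2,3): both already in same component {0,1,2,3,4}. No change.
New components: {0,1,2,3,4}
Are 2 and 4 in the same component? yes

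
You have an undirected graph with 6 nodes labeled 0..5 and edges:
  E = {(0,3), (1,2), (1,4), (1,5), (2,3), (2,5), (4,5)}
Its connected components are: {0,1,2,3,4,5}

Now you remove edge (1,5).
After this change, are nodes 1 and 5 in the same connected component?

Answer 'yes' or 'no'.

Initial components: {0,1,2,3,4,5}
Removing edge (1,5): not a bridge — component count unchanged at 1.
New components: {0,1,2,3,4,5}
Are 1 and 5 in the same component? yes

Answer: yes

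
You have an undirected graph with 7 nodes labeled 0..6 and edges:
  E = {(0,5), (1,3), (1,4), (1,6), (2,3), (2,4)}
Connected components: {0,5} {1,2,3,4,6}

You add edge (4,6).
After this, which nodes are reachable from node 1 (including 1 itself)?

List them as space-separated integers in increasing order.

Answer: 1 2 3 4 6

Derivation:
Before: nodes reachable from 1: {1,2,3,4,6}
Adding (4,6): both endpoints already in same component. Reachability from 1 unchanged.
After: nodes reachable from 1: {1,2,3,4,6}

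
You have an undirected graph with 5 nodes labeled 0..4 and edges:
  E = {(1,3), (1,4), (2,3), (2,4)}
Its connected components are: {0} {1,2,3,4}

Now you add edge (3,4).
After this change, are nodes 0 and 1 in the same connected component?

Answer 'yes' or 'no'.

Initial components: {0} {1,2,3,4}
Adding edge (3,4): both already in same component {1,2,3,4}. No change.
New components: {0} {1,2,3,4}
Are 0 and 1 in the same component? no

Answer: no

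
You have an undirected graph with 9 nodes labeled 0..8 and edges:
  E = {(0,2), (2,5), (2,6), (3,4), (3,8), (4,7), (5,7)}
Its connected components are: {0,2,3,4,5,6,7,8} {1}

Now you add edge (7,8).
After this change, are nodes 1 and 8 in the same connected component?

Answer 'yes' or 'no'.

Initial components: {0,2,3,4,5,6,7,8} {1}
Adding edge (7,8): both already in same component {0,2,3,4,5,6,7,8}. No change.
New components: {0,2,3,4,5,6,7,8} {1}
Are 1 and 8 in the same component? no

Answer: no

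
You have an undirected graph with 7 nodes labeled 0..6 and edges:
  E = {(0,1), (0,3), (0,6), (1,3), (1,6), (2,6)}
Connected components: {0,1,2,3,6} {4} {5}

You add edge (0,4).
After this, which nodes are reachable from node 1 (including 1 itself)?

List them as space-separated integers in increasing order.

Answer: 0 1 2 3 4 6

Derivation:
Before: nodes reachable from 1: {0,1,2,3,6}
Adding (0,4): merges 1's component with another. Reachability grows.
After: nodes reachable from 1: {0,1,2,3,4,6}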